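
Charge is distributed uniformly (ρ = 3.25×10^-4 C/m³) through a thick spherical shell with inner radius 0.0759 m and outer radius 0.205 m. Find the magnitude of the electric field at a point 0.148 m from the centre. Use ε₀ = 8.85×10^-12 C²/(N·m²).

1.57e6 V/m

Use a concentric Gaussian sphere at r = 0.148 m (within the shell material, 0.0759 m < r < 0.205 m).
Only the shell between 0.0759 m and r is enclosed: Q_enc = ρ·(4π/3)(r³ − a³) = (3.25×10^-4)·(4π/3)·((0.148)³ − (0.0759)³) = 3.818×10^-6 C.
Applying ∮E·dA = Q_enc/ε₀ with Φ = E(4πr²):
E = |Q_enc|/(4πε₀r²) = (3.818×10^-6)/(4π·8.85×10^-12·(0.148)²) = 1.57×10^6 N/C.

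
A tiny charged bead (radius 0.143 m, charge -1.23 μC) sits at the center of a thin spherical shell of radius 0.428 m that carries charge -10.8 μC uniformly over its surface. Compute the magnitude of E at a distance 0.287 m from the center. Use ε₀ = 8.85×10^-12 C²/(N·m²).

Use a concentric Gaussian sphere at r = 0.287 m (between the bodies, 0.143 m < r < 0.428 m).
Only the inner charge is enclosed; the outer shell contributes nothing inside itself. Q_enc = -1.23 μC = -1.23×10^-6 C.
By Gauss's law, ∮E·dA = E·4πr² = Q_enc/ε₀.
E = |Q_enc|/(4πε₀r²) = (1.23e-6)/(4π·8.85×10^-12·(0.287)²) = 1.34×10^5 N/C.

E = 1.34×10^5 N/C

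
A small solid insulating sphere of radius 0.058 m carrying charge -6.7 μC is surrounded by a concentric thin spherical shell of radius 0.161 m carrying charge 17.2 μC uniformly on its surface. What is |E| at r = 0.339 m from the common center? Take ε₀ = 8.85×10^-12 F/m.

Take a concentric spherical Gaussian surface of radius r = 0.339 m (r > 0.161 m, enclosing both).
Q_enc = (-6.7 μC) + (17.2 μC) = 1.05×10^-5 C.
By Gauss's law, ∮E·dA = E·4πr² = Q_enc/ε₀.
E = |Q_enc|/(4πε₀r²) = (1.05×10^-5)/(4π·8.85×10^-12·(0.339)²) = 8.22×10^5 N/C.

|E| = 8.22×10^5 N/C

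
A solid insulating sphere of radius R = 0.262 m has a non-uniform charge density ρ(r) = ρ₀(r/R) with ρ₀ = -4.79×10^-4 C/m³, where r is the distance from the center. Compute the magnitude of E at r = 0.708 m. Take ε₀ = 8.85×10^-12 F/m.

E = 4.85×10^5 N/C

Take a concentric spherical Gaussian surface of radius r = 0.708 m (r > R, all charge enclosed).
Q_enc = 4π ∫₀^R ρ₀(r'/R)^1 r'² dr' = 4πρ₀R³/4 = -2.706e-5 C.
Gauss's law: E·4πr² = Q_enc/ε₀.
E = |Q_enc|/(4πε₀r²) = (2.706×10^-5)/(4π·8.85×10^-12·(0.708)²) = 4.85e5 N/C.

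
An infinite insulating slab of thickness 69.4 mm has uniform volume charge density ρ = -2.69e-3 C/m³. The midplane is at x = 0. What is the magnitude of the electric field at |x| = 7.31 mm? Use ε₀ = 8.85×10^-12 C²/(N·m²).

By symmetry E is perpendicular to the slab. A Gaussian pillbox from −7.31 mm to +7.31 mm (face area A) lies entirely within the slab.
Q_enc = ρ·(2x)·A and flux = 2EA, so 2EA = 2ρxA/ε₀ ⇒ E = |ρ|x/ε₀.
E = (2.69×10^-3)(0.00731)/(8.85×10^-12) = 2.22×10^6 N/C.

E ≈ 2.22×10^6 N/C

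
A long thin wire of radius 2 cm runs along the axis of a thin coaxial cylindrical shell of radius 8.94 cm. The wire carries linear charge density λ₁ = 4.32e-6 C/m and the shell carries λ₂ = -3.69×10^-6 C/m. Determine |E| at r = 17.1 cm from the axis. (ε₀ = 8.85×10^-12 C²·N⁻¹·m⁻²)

Take a coaxial cylindrical Gaussian surface of radius r = 17.1 cm and length L (r > 8.94 cm, enclosing both).
λ_enc = λ₁ + λ₂ = (4.32×10^-6) + (-3.69e-6) = 6.30×10^-7 C/m.
By Gauss's law (flux through the curved wall only), E·2πrL = λ_enc L/ε₀.
E = |λ_enc|/(2πε₀r) = (6.30×10^-7)/(2π·8.85×10^-12·0.171) = 6.63e4 N/C.

|E| ≈ 6.63×10^4 V/m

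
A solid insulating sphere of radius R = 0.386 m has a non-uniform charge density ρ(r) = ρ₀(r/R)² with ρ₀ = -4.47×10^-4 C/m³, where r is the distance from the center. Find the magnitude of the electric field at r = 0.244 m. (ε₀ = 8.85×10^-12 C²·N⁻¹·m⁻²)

Take a concentric spherical Gaussian surface of radius r = 0.244 m (r < R).
Q_enc = ∫₀^r ρ(r')·4πr'² dr' = (4πρ₀/R²) ∫₀^r r'^4 dr' = 4πρ₀ r^5/(5·R²) = -6.521e-6 C.
By Gauss's law, ∮E·dA = E·4πr² = Q_enc/ε₀.
E = |Q_enc|/(4πε₀r²) = (6.521×10^-6)/(4π·8.85×10^-12·(0.244)²) = 9.85e5 N/C.

E ≈ 9.85×10^5 N/C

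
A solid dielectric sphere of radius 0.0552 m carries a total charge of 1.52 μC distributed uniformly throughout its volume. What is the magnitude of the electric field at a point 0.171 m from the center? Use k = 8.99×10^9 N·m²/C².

Use a concentric Gaussian sphere at r = 0.171 m (r > R, so the entire charge is enclosed).
Q_enc = 1.52 μC = 1.52e-6 C.
Applying ∮E·dA = Q_enc/ε₀ with Φ = E(4πr²):
E = k|Q_enc|/r² = (8.99×10^9)(1.52×10^-6)/(0.171)² = 4.67×10^5 N/C.

4.67e5 V/m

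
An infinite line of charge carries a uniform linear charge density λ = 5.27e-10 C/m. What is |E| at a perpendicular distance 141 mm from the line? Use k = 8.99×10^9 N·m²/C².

Coaxial Gaussian cylinder, radius r = 141 mm, length L.
Q_enc = λL, so λ_enc = 5.27e-10 C/m.
By Gauss's law (flux through the curved wall only), E·2πrL = λ_enc L/ε₀.
E = 2k|λ_enc|/r = 2(8.99×10^9)(5.27×10^-10)/(0.141) = 67.2 N/C.

67.2 N/C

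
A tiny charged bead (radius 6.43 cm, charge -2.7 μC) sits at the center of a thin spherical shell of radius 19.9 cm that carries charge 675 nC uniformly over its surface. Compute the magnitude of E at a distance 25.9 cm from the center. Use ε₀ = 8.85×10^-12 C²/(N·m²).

Take a concentric spherical Gaussian surface of radius r = 25.9 cm (r > 19.9 cm, enclosing both).
Q_enc = (-2.7 μC) + (675 nC) = -2.025e-6 C.
Gauss's law: E·4πr² = Q_enc/ε₀.
E = |Q_enc|/(4πε₀r²) = (2.025×10^-6)/(4π·8.85×10^-12·(0.259)²) = 2.71e5 N/C.

|E| = 2.71e5 N/C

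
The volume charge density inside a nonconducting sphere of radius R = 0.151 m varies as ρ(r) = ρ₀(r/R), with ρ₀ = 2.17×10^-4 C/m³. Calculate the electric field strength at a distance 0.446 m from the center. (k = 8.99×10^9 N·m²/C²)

|E| = 1.06×10^5 N/C

By spherical symmetry E is radial; choose a Gaussian sphere of radius r = 0.446 m (r > R, all charge enclosed).
Q_enc = 4π ∫₀^R ρ₀(r'/R)^1 r'² dr' = 4πρ₀R³/4 = 2.347e-6 C.
Applying ∮E·dA = Q_enc/ε₀ with Φ = E(4πr²):
E = k|Q_enc|/r² = (8.99×10^9)(2.347×10^-6)/(0.446)² = 1.06×10^5 N/C.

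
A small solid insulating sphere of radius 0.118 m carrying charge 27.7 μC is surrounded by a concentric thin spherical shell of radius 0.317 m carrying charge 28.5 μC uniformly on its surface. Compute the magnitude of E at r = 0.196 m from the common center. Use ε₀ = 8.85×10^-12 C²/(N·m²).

By spherical symmetry E is radial; choose a Gaussian sphere of radius r = 0.196 m (between the bodies, 0.118 m < r < 0.317 m).
The shell at 0.317 m lies outside the Gaussian surface, so Q_enc = 27.7 μC = 2.77e-5 C.
By Gauss's law, ∮E·dA = E·4πr² = Q_enc/ε₀.
E = |Q_enc|/(4πε₀r²) = (2.77×10^-5)/(4π·8.85×10^-12·(0.196)²) = 6.48e6 N/C.

E ≈ 6.48e6 N/C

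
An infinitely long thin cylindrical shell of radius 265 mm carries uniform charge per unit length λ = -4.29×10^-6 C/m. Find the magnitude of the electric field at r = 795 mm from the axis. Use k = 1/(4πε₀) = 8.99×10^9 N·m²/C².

Coaxial Gaussian cylinder, radius r = 795 mm, length L (r > 265 mm).
The full line charge is enclosed: λ_enc = -4.29×10^-6 C/m.
Gauss's law: E·2πrL = λ_enc L/ε₀.
E = 2k|λ_enc|/r = 2(8.99×10^9)(4.29×10^-6)/(0.795) = 9.70×10^4 N/C.

E ≈ 9.70×10^4 N/C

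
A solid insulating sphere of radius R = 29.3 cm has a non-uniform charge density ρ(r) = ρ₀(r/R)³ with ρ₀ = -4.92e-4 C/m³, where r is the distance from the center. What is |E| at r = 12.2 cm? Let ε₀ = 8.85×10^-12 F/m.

8.16×10^4 N/C

By spherical symmetry E is radial; choose a Gaussian sphere of radius r = 12.2 cm (r < R).
Integrate the density: Q_enc = 4π ∫₀^r ρ₀(r'/R)^3 r'² dr' = 4πρ₀ r^6/(6·R³) = -1.351e-7 C.
Since E is radial and uniform over the Gaussian sphere, Φ = E·4πr² = Q_enc/ε₀.
E = |Q_enc|/(4πε₀r²) = (1.351×10^-7)/(4π·8.85×10^-12·(0.122)²) = 8.16×10^4 N/C.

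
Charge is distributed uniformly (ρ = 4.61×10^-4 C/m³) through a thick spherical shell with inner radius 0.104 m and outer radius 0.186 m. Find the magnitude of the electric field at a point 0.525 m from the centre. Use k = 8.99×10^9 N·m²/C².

Take a concentric spherical Gaussian surface of radius r = 0.525 m (r > 0.186 m, enclosing the whole shell).
Q_enc = ρ·(4π/3)(b³ − a³) = (4.61e-4)·(4π/3)·((0.186)³ − (0.104)³) = 1.025×10^-5 C.
Gauss's law: E·4πr² = Q_enc/ε₀.
E = k|Q_enc|/r² = (8.99×10^9)(1.025×10^-5)/(0.525)² = 3.34×10^5 N/C.

|E| ≈ 3.34×10^5 V/m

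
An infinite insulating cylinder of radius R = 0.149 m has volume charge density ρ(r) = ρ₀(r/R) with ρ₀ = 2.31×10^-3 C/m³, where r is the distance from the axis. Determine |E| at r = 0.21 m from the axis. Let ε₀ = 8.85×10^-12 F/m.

|E| ≈ 9.20×10^6 V/m

Choose a coaxial cylinder of radius r = 0.21 m (arbitrary length L) as the Gaussian surface (r > R, full charge per length enclosed).
λ_enc = 2π ∫₀^R ρ₀(r'/R)^1 r' dr' = 2πρ₀R²/3 = 1.074×10^-4 C/m.
By Gauss's law (flux through the curved wall only), E·2πrL = λ_enc L/ε₀.
E = |λ_enc|/(2πε₀r) = (1.074×10^-4)/(2π·8.85×10^-12·0.21) = 9.20×10^6 N/C.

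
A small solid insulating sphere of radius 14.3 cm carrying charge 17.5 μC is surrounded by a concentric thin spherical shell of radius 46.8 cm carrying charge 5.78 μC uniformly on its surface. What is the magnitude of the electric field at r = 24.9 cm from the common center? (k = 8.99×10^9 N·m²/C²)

Use a concentric Gaussian sphere at r = 24.9 cm (between the bodies, 14.3 cm < r < 46.8 cm).
Only the inner charge is enclosed; the outer shell contributes nothing inside itself. Q_enc = 17.5 μC = 1.75e-5 C.
By Gauss's law, ∮E·dA = E·4πr² = Q_enc/ε₀.
E = k|Q_enc|/r² = (8.99×10^9)(1.75e-5)/(0.249)² = 2.54×10^6 N/C.

E ≈ 2.54×10^6 N/C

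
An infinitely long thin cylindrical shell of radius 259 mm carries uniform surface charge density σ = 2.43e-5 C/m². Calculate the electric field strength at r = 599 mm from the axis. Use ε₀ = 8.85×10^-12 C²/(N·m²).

Coaxial Gaussian cylinder, radius r = 599 mm, length L (r > 259 mm).
The whole shell is enclosed: λ_enc = σ·2πR = (2.43e-5)·2π·(0.259) = 3.954×10^-5 C/m.
Applying ∮E·dA = Q_enc/ε₀ with the end caps contributing no flux:
E = |λ_enc|/(2πε₀r) = (3.954×10^-5)/(2π·8.85×10^-12·0.599) = 1.19×10^6 N/C.

1.19×10^6 N/C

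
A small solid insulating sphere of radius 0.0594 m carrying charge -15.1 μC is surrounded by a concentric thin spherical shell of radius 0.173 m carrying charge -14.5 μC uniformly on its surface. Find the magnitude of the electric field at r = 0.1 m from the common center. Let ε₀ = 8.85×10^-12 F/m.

Use a concentric Gaussian sphere at r = 0.1 m (between the bodies, 0.0594 m < r < 0.173 m).
Only the inner charge is enclosed; the outer shell contributes nothing inside itself. Q_enc = -15.1 μC = -1.51e-5 C.
By Gauss's law, ∮E·dA = E·4πr² = Q_enc/ε₀.
E = |Q_enc|/(4πε₀r²) = (1.51×10^-5)/(4π·8.85×10^-12·(0.1)²) = 1.36×10^7 N/C.

|E| = 1.36×10^7 N/C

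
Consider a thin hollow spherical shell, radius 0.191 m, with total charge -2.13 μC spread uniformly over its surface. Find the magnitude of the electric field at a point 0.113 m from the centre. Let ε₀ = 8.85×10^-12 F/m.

Symmetry ⇒ E = E(r) r̂. Gaussian sphere of radius r = 0.113 m (inside the shell, r < 0.191 m).
No charge lies within this surface, so Q_enc = 0 and Gauss's law gives E·4πr² = 0 ⇒ E = 0.

|E| = 0 N/C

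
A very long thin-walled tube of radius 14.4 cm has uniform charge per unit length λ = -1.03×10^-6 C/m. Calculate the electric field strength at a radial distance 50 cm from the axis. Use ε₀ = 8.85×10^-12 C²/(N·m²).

Choose a coaxial cylinder of radius r = 50 cm (arbitrary length L) as the Gaussian surface (r > 14.4 cm).
The full line charge is enclosed: λ_enc = -1.03×10^-6 C/m.
Gauss's law: E·2πrL = λ_enc L/ε₀.
E = |λ_enc|/(2πε₀r) = (1.03e-6)/(2π·8.85×10^-12·0.5) = 3.70×10^4 N/C.

|E| ≈ 3.70×10^4 V/m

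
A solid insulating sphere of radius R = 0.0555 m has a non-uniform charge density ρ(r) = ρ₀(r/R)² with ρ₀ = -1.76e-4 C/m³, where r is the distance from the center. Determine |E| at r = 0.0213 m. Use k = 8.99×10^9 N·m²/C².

Symmetry ⇒ E = E(r) r̂. Gaussian sphere of radius r = 0.0213 m (r < R).
Integrate the density: Q_enc = 4π ∫₀^r ρ₀(r'/R)^2 r'² dr' = 4πρ₀ r^5/(5·R²) = -6.296e-10 C.
Applying ∮E·dA = Q_enc/ε₀ with Φ = E(4πr²):
E = k|Q_enc|/r² = (8.99×10^9)(6.296×10^-10)/(0.0213)² = 1.25×10^4 N/C.

|E| ≈ 1.25×10^4 N/C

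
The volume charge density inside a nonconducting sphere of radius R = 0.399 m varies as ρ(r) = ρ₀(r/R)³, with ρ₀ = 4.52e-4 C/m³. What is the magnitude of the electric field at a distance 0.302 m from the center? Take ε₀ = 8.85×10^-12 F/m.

Use a concentric Gaussian sphere at r = 0.302 m (r < R).
Q_enc = ∫₀^r ρ(r')·4πr'² dr' = (4πρ₀/R³) ∫₀^r r'^5 dr' = 4πρ₀ r^6/(6·R³) = 1.131×10^-5 C.
Applying ∮E·dA = Q_enc/ε₀ with Φ = E(4πr²):
E = |Q_enc|/(4πε₀r²) = (1.131×10^-5)/(4π·8.85×10^-12·(0.302)²) = 1.11e6 N/C.

E = 1.11×10^6 N/C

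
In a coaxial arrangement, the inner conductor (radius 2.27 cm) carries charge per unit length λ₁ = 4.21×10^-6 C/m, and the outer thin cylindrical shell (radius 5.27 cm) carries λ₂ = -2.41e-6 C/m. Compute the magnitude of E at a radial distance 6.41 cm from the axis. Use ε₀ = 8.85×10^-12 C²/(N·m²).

Coaxial Gaussian cylinder, radius r = 6.41 cm, length L (r > 5.27 cm, enclosing both).
λ_enc = λ₁ + λ₂ = (4.21e-6) + (-2.41×10^-6) = 1.80e-6 C/m.
Gauss's law: E·2πrL = λ_enc L/ε₀.
E = |λ_enc|/(2πε₀r) = (1.80×10^-6)/(2π·8.85×10^-12·0.0641) = 5.05×10^5 N/C.

|E| ≈ 5.05×10^5 V/m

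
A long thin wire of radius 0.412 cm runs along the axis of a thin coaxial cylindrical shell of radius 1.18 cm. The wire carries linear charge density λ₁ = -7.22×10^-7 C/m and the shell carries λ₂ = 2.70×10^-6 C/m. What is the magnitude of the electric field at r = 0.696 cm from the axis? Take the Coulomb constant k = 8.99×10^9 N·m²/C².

Take a coaxial cylindrical Gaussian surface of radius r = 0.696 cm and length L (between the conductors, 0.412 cm < r < 1.18 cm).
The shell at 1.18 cm lies outside the Gaussian surface, so λ_enc = λ₁ = -7.22×10^-7 C/m.
By Gauss's law (flux through the curved wall only), E·2πrL = λ_enc L/ε₀.
E = 2k|λ_enc|/r = 2(8.99×10^9)(7.22×10^-7)/(0.00696) = 1.87e6 N/C.

E ≈ 1.87e6 N/C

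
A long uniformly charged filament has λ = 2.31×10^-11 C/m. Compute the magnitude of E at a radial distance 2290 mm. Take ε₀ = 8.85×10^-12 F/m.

|E| = 0.181 V/m

Take a coaxial cylindrical Gaussian surface of radius r = 2290 mm and length L.
Q_enc = λL, so λ_enc = 2.31×10^-11 C/m.
Gauss's law: E·2πrL = λ_enc L/ε₀.
E = |λ_enc|/(2πε₀r) = (2.31×10^-11)/(2π·8.85×10^-12·2.29) = 0.181 N/C.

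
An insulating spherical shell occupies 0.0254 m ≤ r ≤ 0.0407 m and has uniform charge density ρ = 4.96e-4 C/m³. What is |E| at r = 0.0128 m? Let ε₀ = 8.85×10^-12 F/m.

Use a concentric Gaussian sphere at r = 0.0128 m (r < 0.0254 m, inside the empty cavity).
Q_enc = 0 (all charge lies at larger r); Gauss's law gives E = 0.

E = 0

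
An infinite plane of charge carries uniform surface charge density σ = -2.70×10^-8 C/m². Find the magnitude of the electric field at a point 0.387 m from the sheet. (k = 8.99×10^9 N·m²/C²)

The symmetry is planar: E is normal to the sheet and the same magnitude on both sides. Take a pillbox straddling the sheet with end-cap area A.
Flux Φ = 2EA and Q_enc = σA, so 2EA = σA/ε₀ ⇒ E = |σ|/(2ε₀), independent of distance.
E = 2πk|σ| = 2π(8.99×10^9)(2.70×10^-8) = 1.53e3 N/C.

E = 1.53e3 V/m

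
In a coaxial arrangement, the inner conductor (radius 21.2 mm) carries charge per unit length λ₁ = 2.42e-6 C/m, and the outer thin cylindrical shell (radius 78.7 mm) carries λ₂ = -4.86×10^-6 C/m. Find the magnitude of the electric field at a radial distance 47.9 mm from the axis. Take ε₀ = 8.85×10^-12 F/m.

|E| ≈ 9.09×10^5 N/C

Choose a coaxial cylinder of radius r = 47.9 mm (arbitrary length L) as the Gaussian surface (between the conductors, 21.2 mm < r < 78.7 mm).
Only the inner wire is enclosed; the outer shell contributes nothing inside itself. λ_enc = λ₁ = 2.42×10^-6 C/m.
Since E is radial and uniform over the curved surface, Φ = E·2πrL = Q_enc/ε₀ = λ_enc L/ε₀.
E = |λ_enc|/(2πε₀r) = (2.42e-6)/(2π·8.85×10^-12·0.0479) = 9.09e5 N/C.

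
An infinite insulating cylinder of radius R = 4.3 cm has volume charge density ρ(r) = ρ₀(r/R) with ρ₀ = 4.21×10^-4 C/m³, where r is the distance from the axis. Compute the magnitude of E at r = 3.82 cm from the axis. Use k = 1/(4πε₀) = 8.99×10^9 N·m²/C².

Take a coaxial cylindrical Gaussian surface of radius r = 3.82 cm and length L (r < R).
λ_enc = ∫₀^r ρ(r')·2πr' dr' = (2πρ₀/R)·r^3/3 = 1.143×10^-6 C/m.
Since E is radial and uniform over the curved surface, Φ = E·2πrL = Q_enc/ε₀ = λ_enc L/ε₀.
E = 2k|λ_enc|/r = 2(8.99×10^9)(1.143×10^-6)/(0.0382) = 5.38×10^5 N/C.

|E| = 5.38×10^5 V/m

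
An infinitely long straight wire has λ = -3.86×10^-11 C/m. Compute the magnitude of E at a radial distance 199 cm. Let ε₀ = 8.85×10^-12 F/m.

Take a coaxial cylindrical Gaussian surface of radius r = 199 cm and length L.
Q_enc = λL, so λ_enc = -3.86×10^-11 C/m.
Applying ∮E·dA = Q_enc/ε₀ with the end caps contributing no flux:
E = |λ_enc|/(2πε₀r) = (3.86×10^-11)/(2π·8.85×10^-12·1.99) = 0.349 N/C.

E = 0.349 N/C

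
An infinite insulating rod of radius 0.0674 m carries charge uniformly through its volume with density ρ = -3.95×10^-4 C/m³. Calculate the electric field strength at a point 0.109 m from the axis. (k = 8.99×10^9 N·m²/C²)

Choose a coaxial cylinder of radius r = 0.109 m (arbitrary length L) as the Gaussian surface (r > 0.0674 m, full cross-section enclosed).
λ_enc = ρ·πR² = (-3.95e-4)π(0.0674)² = -5.637×10^-6 C/m.
Applying ∮E·dA = Q_enc/ε₀ with the end caps contributing no flux:
E = 2k|λ_enc|/r = 2(8.99×10^9)(5.637e-6)/(0.109) = 9.30×10^5 N/C.

|E| = 9.30×10^5 N/C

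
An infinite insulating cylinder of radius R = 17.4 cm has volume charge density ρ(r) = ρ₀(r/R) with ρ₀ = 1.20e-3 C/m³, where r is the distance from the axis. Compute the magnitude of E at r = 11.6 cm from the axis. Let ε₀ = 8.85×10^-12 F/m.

By cylindrical symmetry E is radial; use a coaxial Gaussian cylinder of radius 11.6 cm and length L (r < R).
λ_enc = ∫₀^r ρ(r')·2πr' dr' = (2πρ₀/R)·r^3/3 = 2.255e-5 C/m.
Gauss's law: E·2πrL = λ_enc L/ε₀.
E = |λ_enc|/(2πε₀r) = (2.255×10^-5)/(2π·8.85×10^-12·0.116) = 3.50×10^6 N/C.

|E| ≈ 3.50×10^6 N/C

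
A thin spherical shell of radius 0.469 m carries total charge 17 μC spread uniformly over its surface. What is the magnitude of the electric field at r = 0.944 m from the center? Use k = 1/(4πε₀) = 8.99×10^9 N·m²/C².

Symmetry ⇒ E = E(r) r̂. Gaussian sphere of radius r = 0.944 m (r > 0.469 m).
The entire shell is enclosed: Q_enc = 1.70e-5 C.
Gauss's law: E·4πr² = Q_enc/ε₀.
E = k|Q_enc|/r² = (8.99×10^9)(1.70e-5)/(0.944)² = 1.72e5 N/C.

1.72×10^5 N/C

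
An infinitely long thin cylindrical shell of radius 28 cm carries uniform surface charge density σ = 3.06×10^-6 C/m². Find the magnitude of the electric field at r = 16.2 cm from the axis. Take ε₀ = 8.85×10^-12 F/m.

Coaxial Gaussian cylinder, radius r = 16.2 cm, length L (r < 28 cm, inside the shell).
No charge is enclosed, so Gauss's law gives E·2πrL = 0 ⇒ E = 0.

|E| = 0 N/C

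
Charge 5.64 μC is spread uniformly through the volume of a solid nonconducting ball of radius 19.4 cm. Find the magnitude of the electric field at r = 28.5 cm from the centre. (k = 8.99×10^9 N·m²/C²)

Use a concentric Gaussian sphere at r = 28.5 cm (r > R, so the entire charge is enclosed).
Q_enc = 5.64 μC = 5.64×10^-6 C.
By Gauss's law, ∮E·dA = E·4πr² = Q_enc/ε₀.
E = k|Q_enc|/r² = (8.99×10^9)(5.64×10^-6)/(0.285)² = 6.24e5 N/C.

|E| = 6.24e5 V/m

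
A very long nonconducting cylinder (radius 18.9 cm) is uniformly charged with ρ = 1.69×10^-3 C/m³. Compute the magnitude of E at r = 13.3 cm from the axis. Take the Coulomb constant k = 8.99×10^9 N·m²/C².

By cylindrical symmetry E is radial; use a coaxial Gaussian cylinder of radius 13.3 cm and length L (r < R).
Enclosed charge per unit length: λ_enc = ρ·πr² = (1.69×10^-3)π(0.133)² = 9.392×10^-5 C/m.
Gauss's law: E·2πrL = λ_enc L/ε₀.
E = 2k|λ_enc|/r = 2(8.99×10^9)(9.392×10^-5)/(0.133) = 1.27×10^7 N/C.

|E| ≈ 1.27×10^7 N/C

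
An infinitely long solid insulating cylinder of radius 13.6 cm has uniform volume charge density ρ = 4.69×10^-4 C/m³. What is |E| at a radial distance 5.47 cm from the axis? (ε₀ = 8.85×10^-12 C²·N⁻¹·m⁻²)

1.45×10^6 V/m

By cylindrical symmetry E is radial; use a coaxial Gaussian cylinder of radius 5.47 cm and length L (r < R).
Charge inside radius r per length L is ρ·πr²·L, so λ_enc = ρπr² = 4.409e-6 C/m.
Gauss's law: E·2πrL = λ_enc L/ε₀.
E = |λ_enc|/(2πε₀r) = (4.409×10^-6)/(2π·8.85×10^-12·0.0547) = 1.45×10^6 N/C.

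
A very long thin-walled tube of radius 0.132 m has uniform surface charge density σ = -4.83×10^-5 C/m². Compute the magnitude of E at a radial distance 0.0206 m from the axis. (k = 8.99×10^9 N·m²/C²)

|E| = 0 N/C

Choose a coaxial cylinder of radius r = 0.0206 m (arbitrary length L) as the Gaussian surface (r < 0.132 m, inside the shell).
All the surface charge lies outside this cylinder: Q_enc = 0, hence E = 0.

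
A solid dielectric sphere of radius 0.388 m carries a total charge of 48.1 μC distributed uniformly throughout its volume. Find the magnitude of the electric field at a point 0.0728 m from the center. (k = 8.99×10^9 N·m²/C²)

5.39e5 N/C

By spherical symmetry E is radial; choose a Gaussian sphere of radius r = 0.0728 m (r < R).
Only the charge within r is enclosed: Q_enc = Q·(r/R)³ = (48.1 μC)·(0.0728 m/0.388 m)³ = 3.177×10^-7 C.
Since E is radial and uniform over the Gaussian sphere, Φ = E·4πr² = Q_enc/ε₀.
E = k|Q_enc|/r² = (8.99×10^9)(3.177e-7)/(0.0728)² = 5.39e5 N/C.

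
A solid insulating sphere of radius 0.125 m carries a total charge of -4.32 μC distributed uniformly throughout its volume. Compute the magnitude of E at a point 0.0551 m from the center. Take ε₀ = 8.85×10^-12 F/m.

By spherical symmetry E is radial; choose a Gaussian sphere of radius r = 0.0551 m (r < R).
For a uniform sphere the enclosed fraction is (r/R)³, so Q_enc = (-4.32 μC)(0.0551/0.125)³ = -3.70e-7 C.
Gauss's law: E·4πr² = Q_enc/ε₀.
E = |Q_enc|/(4πε₀r²) = (3.70×10^-7)/(4π·8.85×10^-12·(0.0551)²) = 1.10×10^6 N/C.

|E| ≈ 1.10×10^6 N/C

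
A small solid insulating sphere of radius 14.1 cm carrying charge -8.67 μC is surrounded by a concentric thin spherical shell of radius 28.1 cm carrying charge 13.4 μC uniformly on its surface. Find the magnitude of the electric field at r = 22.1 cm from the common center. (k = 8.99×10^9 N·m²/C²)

Symmetry ⇒ E = E(r) r̂. Gaussian sphere of radius r = 22.1 cm (between the bodies, 14.1 cm < r < 28.1 cm).
The shell at 28.1 cm lies outside the Gaussian surface, so Q_enc = -8.67 μC = -8.67×10^-6 C.
Gauss's law: E·4πr² = Q_enc/ε₀.
E = k|Q_enc|/r² = (8.99×10^9)(8.67×10^-6)/(0.221)² = 1.60×10^6 N/C.

|E| = 1.60×10^6 N/C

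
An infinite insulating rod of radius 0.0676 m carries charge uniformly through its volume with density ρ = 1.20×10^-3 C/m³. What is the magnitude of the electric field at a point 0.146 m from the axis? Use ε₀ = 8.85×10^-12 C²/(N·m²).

Coaxial Gaussian cylinder, radius r = 0.146 m, length L (r > 0.0676 m, full cross-section enclosed).
λ_enc = ρ·πR² = (1.20×10^-3)π(0.0676)² = 1.723×10^-5 C/m.
Applying ∮E·dA = Q_enc/ε₀ with the end caps contributing no flux:
E = |λ_enc|/(2πε₀r) = (1.723×10^-5)/(2π·8.85×10^-12·0.146) = 2.12×10^6 N/C.

E ≈ 2.12×10^6 V/m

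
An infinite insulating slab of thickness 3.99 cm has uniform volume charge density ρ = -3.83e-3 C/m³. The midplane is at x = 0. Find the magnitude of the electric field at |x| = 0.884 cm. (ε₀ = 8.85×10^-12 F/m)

|E| = 3.83×10^6 N/C

By symmetry E is perpendicular to the slab. A Gaussian pillbox from −0.884 cm to +0.884 cm (face area A) lies entirely within the slab.
Q_enc = ρ·(2x)·A and flux = 2EA, so 2EA = 2ρxA/ε₀ ⇒ E = |ρ|x/ε₀.
E = (3.83×10^-3)(0.00884)/(8.85×10^-12) = 3.83×10^6 N/C.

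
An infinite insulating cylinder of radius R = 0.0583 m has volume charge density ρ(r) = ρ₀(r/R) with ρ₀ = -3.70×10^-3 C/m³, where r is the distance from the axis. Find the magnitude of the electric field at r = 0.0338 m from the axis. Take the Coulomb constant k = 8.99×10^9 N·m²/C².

|E| = 2.73×10^6 N/C

Take a coaxial cylindrical Gaussian surface of radius r = 0.0338 m and length L (r < R).
λ_enc = ∫₀^r ρ(r')·2πr' dr' = (2πρ₀/R)·r^3/3 = -5.133×10^-6 C/m.
Applying ∮E·dA = Q_enc/ε₀ with the end caps contributing no flux:
E = 2k|λ_enc|/r = 2(8.99×10^9)(5.133×10^-6)/(0.0338) = 2.73×10^6 N/C.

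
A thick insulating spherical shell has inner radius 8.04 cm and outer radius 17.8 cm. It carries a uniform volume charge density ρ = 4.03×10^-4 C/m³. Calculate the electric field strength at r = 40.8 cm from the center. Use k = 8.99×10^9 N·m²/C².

|E| = 4.67×10^5 N/C

Symmetry ⇒ E = E(r) r̂. Gaussian sphere of radius r = 40.8 cm (r > 17.8 cm, enclosing the whole shell).
Q_enc = ρ·(4π/3)(b³ − a³) = (4.03e-4)·(4π/3)·((0.178)³ − (0.0804)³) = 8.643×10^-6 C.
Applying ∮E·dA = Q_enc/ε₀ with Φ = E(4πr²):
E = k|Q_enc|/r² = (8.99×10^9)(8.643×10^-6)/(0.408)² = 4.67×10^5 N/C.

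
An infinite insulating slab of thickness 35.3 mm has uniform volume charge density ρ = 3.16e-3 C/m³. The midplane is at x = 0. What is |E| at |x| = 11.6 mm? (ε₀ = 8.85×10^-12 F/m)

4.14×10^6 N/C

By symmetry E is perpendicular to the slab. A Gaussian pillbox from −11.6 mm to +11.6 mm (face area A) lies entirely within the slab.
Q_enc = ρ·(2x)·A and flux = 2EA, so 2EA = 2ρxA/ε₀ ⇒ E = |ρ|x/ε₀.
E = (3.16×10^-3)(0.0116)/(8.85×10^-12) = 4.14×10^6 N/C.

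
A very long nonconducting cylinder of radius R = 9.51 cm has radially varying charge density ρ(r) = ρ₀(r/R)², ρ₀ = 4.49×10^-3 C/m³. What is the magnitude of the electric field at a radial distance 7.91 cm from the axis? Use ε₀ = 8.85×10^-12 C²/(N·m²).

Take a coaxial cylindrical Gaussian surface of radius r = 7.91 cm and length L (r < R).
λ_enc = ∫₀^r ρ(r')·2πr' dr' = (2πρ₀/R²)·r^4/4 = 3.053e-5 C/m.
Since E is radial and uniform over the curved surface, Φ = E·2πrL = Q_enc/ε₀ = λ_enc L/ε₀.
E = |λ_enc|/(2πε₀r) = (3.053×10^-5)/(2π·8.85×10^-12·0.0791) = 6.94×10^6 N/C.

6.94e6 N/C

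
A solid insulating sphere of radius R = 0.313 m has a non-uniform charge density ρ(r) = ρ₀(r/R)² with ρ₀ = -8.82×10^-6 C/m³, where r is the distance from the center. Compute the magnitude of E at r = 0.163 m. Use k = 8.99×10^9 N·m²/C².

Use a concentric Gaussian sphere at r = 0.163 m (r < R).
Q_enc = ∫₀^r ρ(r')·4πr'² dr' = (4πρ₀/R²) ∫₀^r r'^4 dr' = 4πρ₀ r^5/(5·R²) = -2.604×10^-8 C.
Applying ∮E·dA = Q_enc/ε₀ with Φ = E(4πr²):
E = k|Q_enc|/r² = (8.99×10^9)(2.604e-8)/(0.163)² = 8.81e3 N/C.

E = 8.81×10^3 V/m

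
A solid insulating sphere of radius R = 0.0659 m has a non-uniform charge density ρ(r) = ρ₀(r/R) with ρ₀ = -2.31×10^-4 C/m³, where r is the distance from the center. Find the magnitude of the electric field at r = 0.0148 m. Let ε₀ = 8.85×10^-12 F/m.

2.17×10^4 N/C

Take a concentric spherical Gaussian surface of radius r = 0.0148 m (r < R).
Q_enc = ∫₀^r ρ(r')·4πr'² dr' = (4πρ₀/R) ∫₀^r r'^3 dr' = 4πρ₀ r^4/(4·R) = -5.284e-10 C.
Applying ∮E·dA = Q_enc/ε₀ with Φ = E(4πr²):
E = |Q_enc|/(4πε₀r²) = (5.284×10^-10)/(4π·8.85×10^-12·(0.0148)²) = 2.17×10^4 N/C.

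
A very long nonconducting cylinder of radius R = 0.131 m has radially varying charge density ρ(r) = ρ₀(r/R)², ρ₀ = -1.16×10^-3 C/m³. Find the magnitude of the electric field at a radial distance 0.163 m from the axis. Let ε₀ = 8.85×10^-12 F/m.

By cylindrical symmetry E is radial; use a coaxial Gaussian cylinder of radius 0.163 m and length L (r > R, full charge per length enclosed).
λ_enc = 2π ∫₀^R ρ₀(r'/R)^2 r' dr' = 2πρ₀R²/4 = -3.127×10^-5 C/m.
Since E is radial and uniform over the curved surface, Φ = E·2πrL = Q_enc/ε₀ = λ_enc L/ε₀.
E = |λ_enc|/(2πε₀r) = (3.127×10^-5)/(2π·8.85×10^-12·0.163) = 3.45×10^6 N/C.

E = 3.45×10^6 N/C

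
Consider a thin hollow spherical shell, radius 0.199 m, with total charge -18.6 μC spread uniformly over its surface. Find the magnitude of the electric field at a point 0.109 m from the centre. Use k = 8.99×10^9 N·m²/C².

E = 0 (no enclosed charge)

Use a concentric Gaussian sphere at r = 0.109 m (inside the shell, r < 0.199 m).
No charge lies within this surface, so Q_enc = 0 and Gauss's law gives E·4πr² = 0 ⇒ E = 0.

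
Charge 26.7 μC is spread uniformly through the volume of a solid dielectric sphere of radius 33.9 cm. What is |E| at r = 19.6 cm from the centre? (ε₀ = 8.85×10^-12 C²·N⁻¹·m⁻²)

By spherical symmetry E is radial; choose a Gaussian sphere of radius r = 19.6 cm (r < R).
Only the charge within r is enclosed: Q_enc = Q·(r/R)³ = (26.7 μC)·(19.6 cm/33.9 cm)³ = 5.16×10^-6 C.
By Gauss's law, ∮E·dA = E·4πr² = Q_enc/ε₀.
E = |Q_enc|/(4πε₀r²) = (5.16×10^-6)/(4π·8.85×10^-12·(0.196)²) = 1.21×10^6 N/C.

E ≈ 1.21×10^6 N/C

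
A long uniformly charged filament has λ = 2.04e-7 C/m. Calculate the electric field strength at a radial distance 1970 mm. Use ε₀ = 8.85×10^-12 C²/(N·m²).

E = 1.86×10^3 V/m

Choose a coaxial cylinder of radius r = 1970 mm (arbitrary length L) as the Gaussian surface.
Q_enc = λL, so λ_enc = 2.04e-7 C/m.
By Gauss's law (flux through the curved wall only), E·2πrL = λ_enc L/ε₀.
E = |λ_enc|/(2πε₀r) = (2.04×10^-7)/(2π·8.85×10^-12·1.97) = 1.86×10^3 N/C.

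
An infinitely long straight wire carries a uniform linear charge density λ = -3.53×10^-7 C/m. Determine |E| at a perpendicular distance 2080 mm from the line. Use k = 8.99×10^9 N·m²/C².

E = 3.05e3 V/m

Take a coaxial cylindrical Gaussian surface of radius r = 2080 mm and length L.
Q_enc = λL, so λ_enc = -3.53e-7 C/m.
Applying ∮E·dA = Q_enc/ε₀ with the end caps contributing no flux:
E = 2k|λ_enc|/r = 2(8.99×10^9)(3.53e-7)/(2.08) = 3.05×10^3 N/C.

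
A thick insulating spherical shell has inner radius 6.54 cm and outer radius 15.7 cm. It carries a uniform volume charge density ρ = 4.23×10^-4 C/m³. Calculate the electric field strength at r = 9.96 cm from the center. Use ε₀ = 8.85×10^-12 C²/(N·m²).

By spherical symmetry E is radial; choose a Gaussian sphere of radius r = 9.96 cm (within the shell material, 6.54 cm < r < 15.7 cm).
Only the shell between 6.54 cm and r is enclosed: Q_enc = ρ·(4π/3)(r³ − a³) = (4.23×10^-4)·(4π/3)·((0.0996)³ − (0.0654)³) = 1.255×10^-6 C.
Applying ∮E·dA = Q_enc/ε₀ with Φ = E(4πr²):
E = |Q_enc|/(4πε₀r²) = (1.255×10^-6)/(4π·8.85×10^-12·(0.0996)²) = 1.14×10^6 N/C.

1.14×10^6 N/C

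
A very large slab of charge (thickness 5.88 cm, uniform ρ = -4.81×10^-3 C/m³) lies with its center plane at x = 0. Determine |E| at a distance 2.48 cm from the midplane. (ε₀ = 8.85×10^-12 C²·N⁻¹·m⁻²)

By symmetry E is perpendicular to the slab. A Gaussian pillbox from −2.48 cm to +2.48 cm (face area A) lies entirely within the slab.
Q_enc = ρ·(2x)·A and flux = 2EA, so 2EA = 2ρxA/ε₀ ⇒ E = |ρ|x/ε₀.
E = (4.81×10^-3)(0.0248)/(8.85×10^-12) = 1.35×10^7 N/C.

1.35e7 V/m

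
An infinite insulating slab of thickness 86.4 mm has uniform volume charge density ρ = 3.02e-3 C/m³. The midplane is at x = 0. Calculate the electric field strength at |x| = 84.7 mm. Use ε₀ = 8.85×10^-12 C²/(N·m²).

The point |x| = 84.7 mm lies outside the slab (half-thickness 0.0432 m). A symmetric pillbox spanning the full slab encloses Q_enc = ρ·d·A.
Flux = 2EA ⇒ E = |ρ|d/(2ε₀), independent of distance outside.
E = (3.02×10^-3)(0.0864)/(2·8.85×10^-12) = 1.47e7 N/C.

E = 1.47e7 V/m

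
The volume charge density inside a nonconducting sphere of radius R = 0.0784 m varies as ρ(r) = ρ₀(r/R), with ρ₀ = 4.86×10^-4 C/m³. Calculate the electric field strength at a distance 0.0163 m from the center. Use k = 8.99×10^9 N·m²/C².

E ≈ 4.65×10^4 V/m

Use a concentric Gaussian sphere at r = 0.0163 m (r < R).
Q_enc = ∫₀^r ρ(r')·4πr'² dr' = (4πρ₀/R) ∫₀^r r'^3 dr' = 4πρ₀ r^4/(4·R) = 1.375e-9 C.
Gauss's law: E·4πr² = Q_enc/ε₀.
E = k|Q_enc|/r² = (8.99×10^9)(1.375×10^-9)/(0.0163)² = 4.65×10^4 N/C.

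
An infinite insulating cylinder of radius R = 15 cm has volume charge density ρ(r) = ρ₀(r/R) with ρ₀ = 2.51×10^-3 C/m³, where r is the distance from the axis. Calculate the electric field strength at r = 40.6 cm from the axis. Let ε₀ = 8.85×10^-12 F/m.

Coaxial Gaussian cylinder, radius r = 40.6 cm, length L (r > R, full charge per length enclosed).
λ_enc = 2π ∫₀^R ρ₀(r'/R)^1 r' dr' = 2πρ₀R²/3 = 1.183e-4 C/m.
By Gauss's law (flux through the curved wall only), E·2πrL = λ_enc L/ε₀.
E = |λ_enc|/(2πε₀r) = (1.183×10^-4)/(2π·8.85×10^-12·0.406) = 5.24×10^6 N/C.

|E| = 5.24×10^6 N/C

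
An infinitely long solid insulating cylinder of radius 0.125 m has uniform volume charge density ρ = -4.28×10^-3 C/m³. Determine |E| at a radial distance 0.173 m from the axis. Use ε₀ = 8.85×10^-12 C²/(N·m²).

Choose a coaxial cylinder of radius r = 0.173 m (arbitrary length L) as the Gaussian surface (r > 0.125 m, full cross-section enclosed).
λ_enc = ρ·πR² = (-4.28×10^-3)π(0.125)² = -2.101×10^-4 C/m.
Gauss's law: E·2πrL = λ_enc L/ε₀.
E = |λ_enc|/(2πε₀r) = (2.101e-4)/(2π·8.85×10^-12·0.173) = 2.18×10^7 N/C.

2.18e7 V/m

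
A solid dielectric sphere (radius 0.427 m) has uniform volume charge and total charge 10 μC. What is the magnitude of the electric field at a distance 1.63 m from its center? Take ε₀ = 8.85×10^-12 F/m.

E ≈ 3.38×10^4 N/C

By spherical symmetry E is radial; choose a Gaussian sphere of radius r = 1.63 m (r > R, so the entire charge is enclosed).
Q_enc = 10 μC = 1.00e-5 C.
Applying ∮E·dA = Q_enc/ε₀ with Φ = E(4πr²):
E = |Q_enc|/(4πε₀r²) = (1.00e-5)/(4π·8.85×10^-12·(1.63)²) = 3.38×10^4 N/C.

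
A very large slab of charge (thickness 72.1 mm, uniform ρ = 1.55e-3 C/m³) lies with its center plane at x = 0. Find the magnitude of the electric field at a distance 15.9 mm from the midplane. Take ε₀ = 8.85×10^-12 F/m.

By symmetry E is perpendicular to the slab. A Gaussian pillbox from −15.9 mm to +15.9 mm (face area A) lies entirely within the slab.
Q_enc = ρ·(2x)·A and flux = 2EA, so 2EA = 2ρxA/ε₀ ⇒ E = |ρ|x/ε₀.
E = (1.55e-3)(0.0159)/(8.85×10^-12) = 2.78e6 N/C.

E ≈ 2.78×10^6 N/C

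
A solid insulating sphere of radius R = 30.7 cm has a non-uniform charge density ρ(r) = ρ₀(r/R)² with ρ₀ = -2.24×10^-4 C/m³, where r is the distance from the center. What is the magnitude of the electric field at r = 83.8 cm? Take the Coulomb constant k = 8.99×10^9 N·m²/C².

2.09×10^5 V/m

Take a concentric spherical Gaussian surface of radius r = 83.8 cm (r > R, all charge enclosed).
Q_enc = 4π ∫₀^R ρ₀(r'/R)^2 r'² dr' = 4πρ₀R³/5 = -1.629×10^-5 C.
By Gauss's law, ∮E·dA = E·4πr² = Q_enc/ε₀.
E = k|Q_enc|/r² = (8.99×10^9)(1.629×10^-5)/(0.838)² = 2.09×10^5 N/C.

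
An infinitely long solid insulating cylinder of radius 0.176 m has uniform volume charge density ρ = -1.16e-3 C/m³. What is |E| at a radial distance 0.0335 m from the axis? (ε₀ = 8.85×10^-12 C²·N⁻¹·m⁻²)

|E| = 2.20e6 N/C

By cylindrical symmetry E is radial; use a coaxial Gaussian cylinder of radius 0.0335 m and length L (r < R).
Enclosed charge per unit length: λ_enc = ρ·πr² = (-1.16×10^-3)π(0.0335)² = -4.09e-6 C/m.
Gauss's law: E·2πrL = λ_enc L/ε₀.
E = |λ_enc|/(2πε₀r) = (4.09×10^-6)/(2π·8.85×10^-12·0.0335) = 2.20e6 N/C.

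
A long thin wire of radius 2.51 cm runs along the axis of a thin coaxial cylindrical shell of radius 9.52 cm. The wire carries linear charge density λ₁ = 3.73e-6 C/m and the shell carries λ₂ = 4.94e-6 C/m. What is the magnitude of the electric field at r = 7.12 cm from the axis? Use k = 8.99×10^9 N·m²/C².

E ≈ 9.42×10^5 N/C

Take a coaxial cylindrical Gaussian surface of radius r = 7.12 cm and length L (between the conductors, 2.51 cm < r < 9.52 cm).
Only the inner wire is enclosed; the outer shell contributes nothing inside itself. λ_enc = λ₁ = 3.73×10^-6 C/m.
Gauss's law: E·2πrL = λ_enc L/ε₀.
E = 2k|λ_enc|/r = 2(8.99×10^9)(3.73e-6)/(0.0712) = 9.42×10^5 N/C.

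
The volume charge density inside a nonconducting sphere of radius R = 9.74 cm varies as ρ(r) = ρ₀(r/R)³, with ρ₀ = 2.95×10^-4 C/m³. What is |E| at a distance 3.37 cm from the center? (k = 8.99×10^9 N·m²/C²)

By spherical symmetry E is radial; choose a Gaussian sphere of radius r = 3.37 cm (r < R).
Q_enc = ∫₀^r ρ(r')·4πr'² dr' = (4πρ₀/R³) ∫₀^r r'^5 dr' = 4πρ₀ r^6/(6·R³) = 9.795×10^-10 C.
Since E is radial and uniform over the Gaussian sphere, Φ = E·4πr² = Q_enc/ε₀.
E = k|Q_enc|/r² = (8.99×10^9)(9.795×10^-10)/(0.0337)² = 7.75×10^3 N/C.

E = 7.75×10^3 V/m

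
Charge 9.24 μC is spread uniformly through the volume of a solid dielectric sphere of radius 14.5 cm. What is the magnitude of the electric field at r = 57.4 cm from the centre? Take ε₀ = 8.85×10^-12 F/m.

Take a concentric spherical Gaussian surface of radius r = 57.4 cm (r > R, so the entire charge is enclosed).
Q_enc = 9.24 μC = 9.24×10^-6 C.
By Gauss's law, ∮E·dA = E·4πr² = Q_enc/ε₀.
E = |Q_enc|/(4πε₀r²) = (9.24×10^-6)/(4π·8.85×10^-12·(0.574)²) = 2.52×10^5 N/C.

2.52e5 N/C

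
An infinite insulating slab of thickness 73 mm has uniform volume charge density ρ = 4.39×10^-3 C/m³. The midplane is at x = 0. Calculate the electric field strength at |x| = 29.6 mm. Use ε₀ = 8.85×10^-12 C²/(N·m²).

1.47×10^7 V/m

By symmetry E is perpendicular to the slab. A Gaussian pillbox from −29.6 mm to +29.6 mm (face area A) lies entirely within the slab.
Q_enc = ρ·(2x)·A and flux = 2EA, so 2EA = 2ρxA/ε₀ ⇒ E = |ρ|x/ε₀.
E = (4.39e-3)(0.0296)/(8.85×10^-12) = 1.47×10^7 N/C.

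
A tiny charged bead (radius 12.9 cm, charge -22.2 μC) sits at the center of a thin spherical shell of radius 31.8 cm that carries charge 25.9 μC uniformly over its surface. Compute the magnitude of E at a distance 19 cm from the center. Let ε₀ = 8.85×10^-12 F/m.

|E| = 5.53×10^6 N/C

Symmetry ⇒ E = E(r) r̂. Gaussian sphere of radius r = 19 cm (between the bodies, 12.9 cm < r < 31.8 cm).
Only the inner charge is enclosed; the outer shell contributes nothing inside itself. Q_enc = -22.2 μC = -2.22×10^-5 C.
Applying ∮E·dA = Q_enc/ε₀ with Φ = E(4πr²):
E = |Q_enc|/(4πε₀r²) = (2.22×10^-5)/(4π·8.85×10^-12·(0.19)²) = 5.53×10^6 N/C.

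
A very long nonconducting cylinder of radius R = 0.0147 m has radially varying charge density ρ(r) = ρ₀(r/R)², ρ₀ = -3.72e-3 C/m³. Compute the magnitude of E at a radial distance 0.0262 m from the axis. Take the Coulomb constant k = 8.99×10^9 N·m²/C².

Coaxial Gaussian cylinder, radius r = 0.0262 m, length L (r > R, full charge per length enclosed).
λ_enc = 2π ∫₀^R ρ₀(r'/R)^2 r' dr' = 2πρ₀R²/4 = -1.263×10^-6 C/m.
Applying ∮E·dA = Q_enc/ε₀ with the end caps contributing no flux:
E = 2k|λ_enc|/r = 2(8.99×10^9)(1.263×10^-6)/(0.0262) = 8.67×10^5 N/C.

E ≈ 8.67×10^5 N/C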